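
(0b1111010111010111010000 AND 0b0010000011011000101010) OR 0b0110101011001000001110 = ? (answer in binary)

0b1111010111010111010000 AND 0b0010000011011000101010 = 0b0010000011010000000000.
Then OR with 0b0110101011001000001110.

0b110101011011000001110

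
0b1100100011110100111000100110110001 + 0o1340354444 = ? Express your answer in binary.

0b1100101111010101010110001011010101

0o1340354444 = 0b1011100000011101100100100100 in binary.
Add column by column in base 2, right to left:
  1+0 = 1
  0+0 = 0
  0+1 = 1
  0+0 = 0
  1+0 = 1
  1+1 = 0 carry 1
  0+0+1 = 1
  1+0 = 1
  1+1 = 0 carry 1
  0+0+1 = 1
  0+0 = 0
  1+1 = 0 carry 1
  0+1+1 = 0 carry 1
  0+0+1 = 1
  0+1 = 1
  1+1 = 0 carry 1
  1+1+1 = 1 carry 1
  1+0+1 = 0 carry 1
  0+0+1 = 1
  0+0 = 0
  1+0 = 1
  0+0 = 0
  1+0 = 1
  1+1 = 0 carry 1
  1+1+1 = 1 carry 1
  1+1+1 = 1 carry 1
  0+0+1 = 1
  0+1 = 1
  0+0 = 0
  1+0 = 1
  0+0 = 0
  0+0 = 0
  1+0 = 1
  1+0 = 1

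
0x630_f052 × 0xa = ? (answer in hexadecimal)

0x3de96334

Multiply each base-16 digit by 10, carrying:
  2×10 = 20 → write 4 carry 1
  5×10+1 = 51 → write 3 carry 3
  0×10+3 = 3 → write 3
  f×10 = 150 → write 6 carry 9
  0×10+9 = 9 → write 9
  3×10 = 30 → write e carry 1
  6×10+1 = 61 → write d carry 3
  remaining carry: 3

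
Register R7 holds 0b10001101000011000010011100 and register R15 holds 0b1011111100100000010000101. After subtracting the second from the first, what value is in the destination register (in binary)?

Subtract column by column in base 2:
  0-1 → 1 (borrow)
  0-0-1 → 1 (borrow)
  1-1-1 → 1 (borrow)
  1-0-1 → 0
  1-0 → 1
  0-0 → 0
  0-0 → 0
  1-1 → 0
  0-0 → 0
  0-0 → 0
  0-0 → 0
  0-0 → 0
  1-0 → 1
  1-0 → 1
  0-1 → 1 (borrow)
  0-0-1 → 1 (borrow)
  0-0-1 → 1 (borrow)
  0-1-1 → 0 (borrow)
  1-1-1 → 1 (borrow)
  0-1-1 → 0 (borrow)
  1-1-1 → 1 (borrow)
  1-1-1 → 1 (borrow)
  0-1-1 → 0 (borrow)
  0-0-1 → 1 (borrow)
  0-1-1 → 0 (borrow)
  1-0-1 → 0

0b101101011111000000010111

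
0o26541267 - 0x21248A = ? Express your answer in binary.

0b1110011001111000101101

0o26541267 = 0b10110101100001010110111 in binary.
0x21248A = 0b1000010010010010001010 in binary.
Subtract column by column in base 2:
  1-0 → 1
  1-1 → 0
  1-0 → 1
  0-1 → 1 (borrow)
  1-0-1 → 0
  1-0 → 1
  0-0 → 0
  1-1 → 0
  0-0 → 0
  1-0 → 1
  0-1 → 1 (borrow)
  0-0-1 → 1 (borrow)
  0-0-1 → 1 (borrow)
  0-1-1 → 0 (borrow)
  1-0-1 → 0
  1-0 → 1
  0-1 → 1 (borrow)
  1-0-1 → 0
  0-0 → 0
  1-0 → 1
  1-0 → 1
  0-1 → 1 (borrow)
  1-0-1 → 0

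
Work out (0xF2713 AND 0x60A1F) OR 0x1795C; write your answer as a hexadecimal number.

0x77B5F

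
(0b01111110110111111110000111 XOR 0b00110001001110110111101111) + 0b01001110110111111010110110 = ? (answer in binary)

0b10011110110001000100011110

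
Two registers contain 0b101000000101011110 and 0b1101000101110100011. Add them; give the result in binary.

Add column by column in base 2, right to left:
  0+1 = 1
  1+1 = 0 carry 1
  1+0+1 = 0 carry 1
  1+0+1 = 0 carry 1
  1+0+1 = 0 carry 1
  0+1+1 = 0 carry 1
  1+0+1 = 0 carry 1
  0+1+1 = 0 carry 1
  1+1+1 = 1 carry 1
  0+1+1 = 0 carry 1
  0+0+1 = 1
  0+1 = 1
  0+0 = 0
  0+0 = 0
  0+0 = 0
  1+1 = 0 carry 1
  0+0+1 = 1
  1+1 = 0 carry 1
  0+1+1 = 0 carry 1
  final carry 1

0b10010000110100000001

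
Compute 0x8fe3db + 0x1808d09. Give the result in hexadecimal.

0x21070e4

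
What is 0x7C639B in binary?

0b11111000110001110011011

Expand each hex digit to 4 bits: 7=0111 C=1100 6=0110 3=0011 9=1001 B=1011.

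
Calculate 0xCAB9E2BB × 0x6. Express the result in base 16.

Multiply each base-16 digit by 6, carrying:
  B×6 = 66 → write 2 carry 4
  B×6+4 = 70 → write 6 carry 4
  2×6+4 = 16 → write 0 carry 1
  E×6+1 = 85 → write 5 carry 5
  9×6+5 = 59 → write B carry 3
  B×6+3 = 69 → write 5 carry 4
  A×6+4 = 64 → write 0 carry 4
  C×6+4 = 76 → write C carry 4
  remaining carry: 4

0x4C05B5062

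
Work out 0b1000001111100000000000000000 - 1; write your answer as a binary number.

The trailing 17 digits are 0, so subtracting 1 borrows through: they become 1 and the next digit up decrements.

0b1000001111011111111111111111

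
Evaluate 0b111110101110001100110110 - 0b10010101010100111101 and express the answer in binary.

0b111100011000110111111001

Subtract column by column in base 2:
  0-1 → 1 (borrow)
  1-0-1 → 0
  1-1 → 0
  0-1 → 1 (borrow)
  1-1-1 → 1 (borrow)
  1-1-1 → 1 (borrow)
  0-0-1 → 1 (borrow)
  0-0-1 → 1 (borrow)
  1-1-1 → 1 (borrow)
  1-0-1 → 0
  0-1 → 1 (borrow)
  0-0-1 → 1 (borrow)
  0-1-1 → 0 (borrow)
  1-0-1 → 0
  1-1 → 0
  1-0 → 1
  0-1 → 1 (borrow)
  1-0-1 → 0
  0-0 → 0
  1-1 → 0
  1-0 → 1
  1-0 → 1
  1-0 → 1
  1-0 → 1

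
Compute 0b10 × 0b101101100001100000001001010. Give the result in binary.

0b1011011000011000000010010100

Multiply each base-2 digit by 2, carrying:
  0×2 = 0 → write 0
  1×2 = 2 → write 0 carry 1
  0×2+1 = 1 → write 1
  1×2 = 2 → write 0 carry 1
  0×2+1 = 1 → write 1
  0×2 = 0 → write 0
  1×2 = 2 → write 0 carry 1
  0×2+1 = 1 → write 1
  0×2 = 0 → write 0
  0×2 = 0 → write 0
  0×2 = 0 → write 0
  0×2 = 0 → write 0
  0×2 = 0 → write 0
  0×2 = 0 → write 0
  1×2 = 2 → write 0 carry 1
  1×2+1 = 3 → write 1 carry 1
  0×2+1 = 1 → write 1
  0×2 = 0 → write 0
  0×2 = 0 → write 0
  0×2 = 0 → write 0
  1×2 = 2 → write 0 carry 1
  1×2+1 = 3 → write 1 carry 1
  0×2+1 = 1 → write 1
  1×2 = 2 → write 0 carry 1
  1×2+1 = 3 → write 1 carry 1
  0×2+1 = 1 → write 1
  1×2 = 2 → write 0 carry 1
  remaining carry: 1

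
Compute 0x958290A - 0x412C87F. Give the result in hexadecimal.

0x545608B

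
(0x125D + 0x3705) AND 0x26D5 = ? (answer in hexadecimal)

Add column by column in base 16, right to left:
  D+5 = 2 carry 1
  5+0+1 = 6
  2+7 = 9
  1+3 = 4
Sum = 0x4962; now AND with 0x26D5:
  4&2=0, 9&6=0, 6&D=4, 2&5=0

0x40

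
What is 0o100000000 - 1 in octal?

The trailing 8 digits are 0, so subtracting 1 borrows through: they become 7 and the next digit up decrements.

0o77777777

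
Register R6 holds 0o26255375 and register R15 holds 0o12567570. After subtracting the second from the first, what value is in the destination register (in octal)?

0o13465605

Subtract column by column in base 8:
  5-0 → 5
  7-7 → 0
  3-5 → 6 (borrow)
  5-7-1 → 5 (borrow)
  5-6-1 → 6 (borrow)
  2-5-1 → 4 (borrow)
  6-2-1 → 3
  2-1 → 1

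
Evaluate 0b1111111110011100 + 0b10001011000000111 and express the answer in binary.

Add column by column in base 2, right to left:
  0+1 = 1
  0+1 = 1
  1+1 = 0 carry 1
  1+0+1 = 0 carry 1
  1+0+1 = 0 carry 1
  0+0+1 = 1
  0+0 = 0
  1+0 = 1
  1+0 = 1
  1+1 = 0 carry 1
  1+1+1 = 1 carry 1
  1+0+1 = 0 carry 1
  1+1+1 = 1 carry 1
  1+0+1 = 0 carry 1
  1+0+1 = 0 carry 1
  1+0+1 = 0 carry 1
  0+1+1 = 0 carry 1
  final carry 1

0b100001010110100011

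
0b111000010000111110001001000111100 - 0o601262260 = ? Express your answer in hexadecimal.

0x1bc19ad8c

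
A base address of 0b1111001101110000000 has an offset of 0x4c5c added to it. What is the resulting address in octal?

0o1763734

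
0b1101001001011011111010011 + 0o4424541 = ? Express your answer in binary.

0b1101101101110000100110100

0o4424541 = 0b100100010100101100001 in binary.
Add column by column in base 2, right to left:
  1+1 = 0 carry 1
  1+0+1 = 0 carry 1
  0+0+1 = 1
  0+0 = 0
  1+0 = 1
  0+1 = 1
  1+1 = 0 carry 1
  1+0+1 = 0 carry 1
  1+1+1 = 1 carry 1
  1+0+1 = 0 carry 1
  1+0+1 = 0 carry 1
  0+1+1 = 0 carry 1
  1+0+1 = 0 carry 1
  1+1+1 = 1 carry 1
  0+0+1 = 1
  1+0 = 1
  0+0 = 0
  0+1 = 1
  1+0 = 1
  0+0 = 0
  0+1 = 1
  1+0 = 1
  0+0 = 0
  1+0 = 1
  1+0 = 1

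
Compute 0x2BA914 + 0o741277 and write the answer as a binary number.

0b1011110110101111010011

0x2BA914 = 0b1010111010100100010100 in binary.
0o741277 = 0b111100001010111111 in binary.
Add column by column in base 2, right to left:
  0+1 = 1
  0+1 = 1
  1+1 = 0 carry 1
  0+1+1 = 0 carry 1
  1+1+1 = 1 carry 1
  0+1+1 = 0 carry 1
  0+0+1 = 1
  0+1 = 1
  1+0 = 1
  0+1 = 1
  0+0 = 0
  1+0 = 1
  0+0 = 0
  1+0 = 1
  0+1 = 1
  1+1 = 0 carry 1
  1+1+1 = 1 carry 1
  1+1+1 = 1 carry 1
  0+0+1 = 1
  1+0 = 1
  0+0 = 0
  1+0 = 1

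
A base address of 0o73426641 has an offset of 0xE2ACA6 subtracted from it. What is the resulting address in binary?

0b10111000000011111011

0o73426641 = 0b111011100010110110100001 in binary.
0xE2ACA6 = 0b111000101010110010100110 in binary.
Subtract column by column in base 2:
  1-0 → 1
  0-1 → 1 (borrow)
  0-1-1 → 0 (borrow)
  0-0-1 → 1 (borrow)
  0-0-1 → 1 (borrow)
  1-1-1 → 1 (borrow)
  0-0-1 → 1 (borrow)
  1-1-1 → 1 (borrow)
  1-0-1 → 0
  0-0 → 0
  1-1 → 0
  1-1 → 0
  0-0 → 0
  1-1 → 0
  0-0 → 0
  0-1 → 1 (borrow)
  0-0-1 → 1 (borrow)
  1-1-1 → 1 (borrow)
  1-0-1 → 0
  1-0 → 1
  0-0 → 0
  1-1 → 0
  1-1 → 0
  1-1 → 0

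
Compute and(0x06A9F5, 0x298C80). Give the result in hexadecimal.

AND each hex digit independently (no carries):
  0&2=0, 6&9=0, A&8=8, 9&C=8, F&8=8, 5&0=0

0x008880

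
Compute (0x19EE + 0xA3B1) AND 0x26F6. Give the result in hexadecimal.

Add column by column in base 16, right to left:
  E+1 = F
  E+B = 9 carry 1
  9+3+1 = D
  1+A = B
Sum = 0xBD9F; now AND with 0x26F6:
  B&2=2, D&6=4, 9&F=9, F&6=6

0x2496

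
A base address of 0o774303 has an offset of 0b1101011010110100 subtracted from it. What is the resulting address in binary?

0o774303 = 0b111111100011000011 in binary.
Subtract column by column in base 2:
  1-0 → 1
  1-0 → 1
  0-1 → 1 (borrow)
  0-0-1 → 1 (borrow)
  0-1-1 → 0 (borrow)
  0-1-1 → 0 (borrow)
  1-0-1 → 0
  1-1 → 0
  0-0 → 0
  0-1 → 1 (borrow)
  0-1-1 → 0 (borrow)
  1-0-1 → 0
  1-1 → 0
  1-0 → 1
  1-1 → 0
  1-1 → 0
  1-0 → 1
  1-0 → 1

0b110010001000001111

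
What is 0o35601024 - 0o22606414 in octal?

0o12772410

Subtract column by column in base 8:
  4-4 → 0
  2-1 → 1
  0-4 → 4 (borrow)
  1-6-1 → 2 (borrow)
  0-0-1 → 7 (borrow)
  6-6-1 → 7 (borrow)
  5-2-1 → 2
  3-2 → 1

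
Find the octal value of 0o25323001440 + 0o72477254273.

Add column by column in base 8, right to left:
  0+3 = 3
  4+7 = 3 carry 1
  4+2+1 = 7
  1+4 = 5
  0+5 = 5
  0+2 = 2
  3+7 = 2 carry 1
  2+7+1 = 2 carry 1
  3+4+1 = 0 carry 1
  5+2+1 = 0 carry 1
  2+7+1 = 2 carry 1
  final carry 1

0o120022255733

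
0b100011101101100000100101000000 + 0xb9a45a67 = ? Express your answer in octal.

0b100011101101100000100101000000 = 0o4355404500 in octal.
0xb9a45a67 = 0o27151055147 in octal.
Add column by column in base 8, right to left:
  0+7 = 7
  0+4 = 4
  5+1 = 6
  4+5 = 1 carry 1
  0+5+1 = 6
  4+0 = 4
  5+1 = 6
  5+5 = 2 carry 1
  3+1+1 = 5
  4+7 = 3 carry 1
  0+2+1 = 3

0o33526461647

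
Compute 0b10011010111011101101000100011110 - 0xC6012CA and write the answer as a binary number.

0b10001110100011101011111001010100

0xC6012CA = 0b1100011000000001001011001010 in binary.
Subtract column by column in base 2:
  0-0 → 0
  1-1 → 0
  1-0 → 1
  1-1 → 0
  1-0 → 1
  0-0 → 0
  0-1 → 1 (borrow)
  0-1-1 → 0 (borrow)
  1-0-1 → 0
  0-1 → 1 (borrow)
  0-0-1 → 1 (borrow)
  0-0-1 → 1 (borrow)
  1-1-1 → 1 (borrow)
  0-0-1 → 1 (borrow)
  1-0-1 → 0
  1-0 → 1
  0-0 → 0
  1-0 → 1
  1-0 → 1
  1-0 → 1
  0-0 → 0
  1-1 → 0
  1-1 → 0
  1-0 → 1
  0-0 → 0
  1-0 → 1
  0-1 → 1 (borrow)
  1-1-1 → 1 (borrow)
  1-0-1 → 0
  0-0 → 0
  0-0 → 0
  1-0 → 1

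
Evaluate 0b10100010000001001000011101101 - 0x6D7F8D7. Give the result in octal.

0b10100010000001001000011101101 = 0o2420110355 in octal.
0x6D7F8D7 = 0o665774327 in octal.
Subtract column by column in base 8:
  5-7 → 6 (borrow)
  5-2-1 → 2
  3-3 → 0
  0-4 → 4 (borrow)
  1-7-1 → 1 (borrow)
  1-7-1 → 1 (borrow)
  0-5-1 → 2 (borrow)
  2-6-1 → 3 (borrow)
  4-6-1 → 5 (borrow)
  2-0-1 → 1

0o1532114026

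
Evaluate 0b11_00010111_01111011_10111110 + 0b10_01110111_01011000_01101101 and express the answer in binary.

0b101100011101101010000101011

Add column by column in base 2, right to left:
  0+1 = 1
  1+0 = 1
  1+1 = 0 carry 1
  1+1+1 = 1 carry 1
  1+0+1 = 0 carry 1
  1+1+1 = 1 carry 1
  0+1+1 = 0 carry 1
  1+0+1 = 0 carry 1
  1+0+1 = 0 carry 1
  1+0+1 = 0 carry 1
  0+0+1 = 1
  1+1 = 0 carry 1
  1+1+1 = 1 carry 1
  1+0+1 = 0 carry 1
  1+1+1 = 1 carry 1
  0+0+1 = 1
  1+1 = 0 carry 1
  1+1+1 = 1 carry 1
  1+1+1 = 1 carry 1
  0+0+1 = 1
  1+1 = 0 carry 1
  0+1+1 = 0 carry 1
  0+1+1 = 0 carry 1
  0+0+1 = 1
  1+0 = 1
  1+1 = 0 carry 1
  final carry 1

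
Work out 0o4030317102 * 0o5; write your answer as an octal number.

Multiply each base-8 digit by 5, carrying:
  2×5 = 10 → write 2 carry 1
  0×5+1 = 1 → write 1
  1×5 = 5 → write 5
  7×5 = 35 → write 3 carry 4
  1×5+4 = 9 → write 1 carry 1
  3×5+1 = 16 → write 0 carry 2
  0×5+2 = 2 → write 2
  3×5 = 15 → write 7 carry 1
  0×5+1 = 1 → write 1
  4×5 = 20 → write 4 carry 2
  remaining carry: 2

0o24172013512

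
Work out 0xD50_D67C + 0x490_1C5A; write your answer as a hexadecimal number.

Add column by column in base 16, right to left:
  C+A = 6 carry 1
  7+5+1 = D
  6+C = 2 carry 1
  D+1+1 = F
  0+0 = 0
  5+9 = E
  D+4 = 1 carry 1
  final carry 1

0x11E0F2D6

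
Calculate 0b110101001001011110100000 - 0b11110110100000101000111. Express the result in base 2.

Subtract column by column in base 2:
  0-1 → 1 (borrow)
  0-1-1 → 0 (borrow)
  0-1-1 → 0 (borrow)
  0-0-1 → 1 (borrow)
  0-0-1 → 1 (borrow)
  1-0-1 → 0
  0-1 → 1 (borrow)
  1-0-1 → 0
  1-1 → 0
  1-0 → 1
  1-0 → 1
  0-0 → 0
  1-0 → 1
  0-0 → 0
  0-1 → 1 (borrow)
  1-0-1 → 0
  0-1 → 1 (borrow)
  0-1-1 → 0 (borrow)
  1-0-1 → 0
  0-1 → 1 (borrow)
  1-1-1 → 1 (borrow)
  0-1-1 → 0 (borrow)
  1-1-1 → 1 (borrow)
  1-0-1 → 0

0b10110010101011001011001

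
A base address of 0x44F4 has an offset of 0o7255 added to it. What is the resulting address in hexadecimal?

0o7255 = 0xEAD in hexadecimal.
Add column by column in base 16, right to left:
  4+D = 1 carry 1
  F+A+1 = A carry 1
  4+E+1 = 3 carry 1
  4+0+1 = 5

0x53A1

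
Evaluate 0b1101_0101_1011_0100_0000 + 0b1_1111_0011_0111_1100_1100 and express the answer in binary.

Add column by column in base 2, right to left:
  0+0 = 0
  0+0 = 0
  0+1 = 1
  0+1 = 1
  0+0 = 0
  0+0 = 0
  1+1 = 0 carry 1
  0+1+1 = 0 carry 1
  1+1+1 = 1 carry 1
  1+1+1 = 1 carry 1
  0+1+1 = 0 carry 1
  1+0+1 = 0 carry 1
  1+1+1 = 1 carry 1
  0+1+1 = 0 carry 1
  1+0+1 = 0 carry 1
  0+0+1 = 1
  1+1 = 0 carry 1
  0+1+1 = 0 carry 1
  1+1+1 = 1 carry 1
  1+1+1 = 1 carry 1
  0+1+1 = 0 carry 1
  final carry 1

0b1011001001001100001100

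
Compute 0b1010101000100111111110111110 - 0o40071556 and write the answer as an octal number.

0o1210406120

0b1010101000100111111110111110 = 0o1250477676 in octal.
Subtract column by column in base 8:
  6-6 → 0
  7-5 → 2
  6-5 → 1
  7-1 → 6
  7-7 → 0
  4-0 → 4
  0-0 → 0
  5-4 → 1
  2-0 → 2
  1-0 → 1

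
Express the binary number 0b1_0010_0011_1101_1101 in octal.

0o221735

Group the bits in threes: 010 010 001 111 011 101 → 221735.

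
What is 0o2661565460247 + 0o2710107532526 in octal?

Add column by column in base 8, right to left:
  7+6 = 5 carry 1
  4+2+1 = 7
  2+5 = 7
  0+2 = 2
  6+3 = 1 carry 1
  4+5+1 = 2 carry 1
  5+7+1 = 5 carry 1
  6+0+1 = 7
  5+1 = 6
  1+0 = 1
  6+1 = 7
  6+7 = 5 carry 1
  2+2+1 = 5

0o5571675212775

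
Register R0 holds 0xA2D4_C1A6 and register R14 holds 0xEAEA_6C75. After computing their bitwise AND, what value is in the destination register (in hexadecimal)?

AND each hex digit independently (no carries):
  A&E=A, 2&A=2, D&E=C, 4&A=0, C&6=4, 1&C=0, A&7=2, 6&5=4

0xA2C04024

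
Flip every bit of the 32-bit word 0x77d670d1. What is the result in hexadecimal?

Each hex digit d becomes f−d:
  7→8, 7→8, d→2, 6→9, 7→8, 0→f, d→2, 1→e

0x88298f2e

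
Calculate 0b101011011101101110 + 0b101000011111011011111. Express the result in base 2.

Add column by column in base 2, right to left:
  0+1 = 1
  1+1 = 0 carry 1
  1+1+1 = 1 carry 1
  1+1+1 = 1 carry 1
  0+1+1 = 0 carry 1
  1+0+1 = 0 carry 1
  1+1+1 = 1 carry 1
  0+1+1 = 0 carry 1
  1+0+1 = 0 carry 1
  1+1+1 = 1 carry 1
  1+1+1 = 1 carry 1
  0+1+1 = 0 carry 1
  1+1+1 = 1 carry 1
  1+1+1 = 1 carry 1
  0+0+1 = 1
  1+0 = 1
  0+0 = 0
  1+0 = 1
  0+1 = 1
  0+0 = 0
  0+1 = 1

0b101101111011001001101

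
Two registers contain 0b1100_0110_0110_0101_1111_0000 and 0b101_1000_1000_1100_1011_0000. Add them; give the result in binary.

Add column by column in base 2, right to left:
  0+0 = 0
  0+0 = 0
  0+0 = 0
  0+0 = 0
  1+1 = 0 carry 1
  1+1+1 = 1 carry 1
  1+0+1 = 0 carry 1
  1+1+1 = 1 carry 1
  1+0+1 = 0 carry 1
  0+0+1 = 1
  1+1 = 0 carry 1
  0+1+1 = 0 carry 1
  0+0+1 = 1
  1+0 = 1
  1+0 = 1
  0+1 = 1
  0+0 = 0
  1+0 = 1
  1+0 = 1
  0+1 = 1
  0+1 = 1
  0+0 = 0
  1+1 = 0 carry 1
  1+0+1 = 0 carry 1
  final carry 1

0b1000111101111001010100000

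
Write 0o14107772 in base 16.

0x308FFA

Each octal digit is 3 bits: 1=001 4=100 1=001 0=000 7=111 7=111 7=111 2=010.
Group the bits into nibbles: 0011 0000 1000 1111 1111 1010 → 308FFA.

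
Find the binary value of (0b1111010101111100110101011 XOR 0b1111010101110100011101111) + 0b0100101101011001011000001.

0b100101101100010000000101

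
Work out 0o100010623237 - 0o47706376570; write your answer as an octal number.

0o30102224447

Subtract column by column in base 8:
  7-0 → 7
  3-7 → 4 (borrow)
  2-5-1 → 4 (borrow)
  3-6-1 → 4 (borrow)
  2-7-1 → 2 (borrow)
  6-3-1 → 2
  0-6 → 2 (borrow)
  1-0-1 → 0
  0-7 → 1 (borrow)
  0-7-1 → 0 (borrow)
  0-4-1 → 3 (borrow)
  1-0-1 → 0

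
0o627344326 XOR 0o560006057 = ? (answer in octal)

0o347342371

XOR each oct digit independently (no carries):
  6^5=3, 2^6=4, 7^0=7, 3^0=3, 4^0=4, 4^6=2, 3^0=3, 2^5=7, 6^7=1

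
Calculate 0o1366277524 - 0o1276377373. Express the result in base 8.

Subtract column by column in base 8:
  4-3 → 1
  2-7 → 3 (borrow)
  5-3-1 → 1
  7-7 → 0
  7-7 → 0
  2-3 → 7 (borrow)
  6-6-1 → 7 (borrow)
  6-7-1 → 6 (borrow)
  3-2-1 → 0
  1-1 → 0

0o67700131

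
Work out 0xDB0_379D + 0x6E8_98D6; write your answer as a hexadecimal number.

Add column by column in base 16, right to left:
  D+6 = 3 carry 1
  9+D+1 = 7 carry 1
  7+8+1 = 0 carry 1
  3+9+1 = D
  0+8 = 8
  B+E = 9 carry 1
  D+6+1 = 4 carry 1
  final carry 1

0x1498D073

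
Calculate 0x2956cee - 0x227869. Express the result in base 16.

0x272f485

Subtract column by column in base 16:
  e-9 → 5
  e-6 → 8
  c-8 → 4
  6-7 → f (borrow)
  5-2-1 → 2
  9-2 → 7
  2-0 → 2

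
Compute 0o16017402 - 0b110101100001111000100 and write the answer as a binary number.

0b111010101101100111110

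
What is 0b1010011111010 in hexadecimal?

0x14fa

Group the bits into nibbles: 0001 0100 1111 1010 → 14fa.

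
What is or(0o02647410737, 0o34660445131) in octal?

0o36667455737

OR each oct digit independently (no carries):
  0|3=3, 2|4=6, 6|6=6, 4|6=6, 7|0=7, 4|4=4, 1|4=5, 0|5=5, 7|1=7, 3|3=3, 7|1=7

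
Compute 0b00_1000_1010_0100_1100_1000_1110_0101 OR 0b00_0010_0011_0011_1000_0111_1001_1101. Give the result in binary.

OR bit by bit (1 where either bit is 1):
  001000101001001100100011100101
| 000010001100111000011110011101
= 001010101101111100111111111101

0b001010101101111100111111111101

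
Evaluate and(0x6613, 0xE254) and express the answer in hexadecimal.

AND each hex digit independently (no carries):
  6&E=6, 6&2=2, 1&5=1, 3&4=0

0x6210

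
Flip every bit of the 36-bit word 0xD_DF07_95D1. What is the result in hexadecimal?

0x220F86A2E

Each hex digit d becomes F−d:
  D→2, D→2, F→0, 0→F, 7→8, 9→6, 5→A, D→2, 1→E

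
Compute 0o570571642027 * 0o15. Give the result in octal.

0o11441457472453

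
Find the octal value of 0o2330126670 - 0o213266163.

0o2114640505

Subtract column by column in base 8:
  0-3 → 5 (borrow)
  7-6-1 → 0
  6-1 → 5
  6-6 → 0
  2-6 → 4 (borrow)
  1-2-1 → 6 (borrow)
  0-3-1 → 4 (borrow)
  3-1-1 → 1
  3-2 → 1
  2-0 → 2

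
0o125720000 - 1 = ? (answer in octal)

0o125717777

The trailing 4 digits are 0, so subtracting 1 borrows through: they become 7 and the next digit up decrements.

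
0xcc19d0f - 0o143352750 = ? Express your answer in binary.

0xcc19d0f = 0b1100110000011001110100001111 in binary.
0o143352750 = 0b1100011011101010111101000 in binary.
Subtract column by column in base 2:
  1-0 → 1
  1-0 → 1
  1-0 → 1
  1-1 → 0
  0-0 → 0
  0-1 → 1 (borrow)
  0-1-1 → 0 (borrow)
  0-1-1 → 0 (borrow)
  1-1-1 → 1 (borrow)
  0-0-1 → 1 (borrow)
  1-1-1 → 1 (borrow)
  1-0-1 → 0
  1-1 → 0
  0-0 → 0
  0-1 → 1 (borrow)
  1-1-1 → 1 (borrow)
  1-1-1 → 1 (borrow)
  0-0-1 → 1 (borrow)
  0-1-1 → 0 (borrow)
  0-1-1 → 0 (borrow)
  0-0-1 → 1 (borrow)
  0-0-1 → 1 (borrow)
  1-0-1 → 0
  1-1 → 0
  0-1 → 1 (borrow)
  0-0-1 → 1 (borrow)
  1-0-1 → 0
  1-0 → 1

0b1011001100111100011100100111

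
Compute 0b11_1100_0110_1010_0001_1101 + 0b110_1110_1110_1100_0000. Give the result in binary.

Add column by column in base 2, right to left:
  1+0 = 1
  0+0 = 0
  1+0 = 1
  1+0 = 1
  1+0 = 1
  0+0 = 0
  0+1 = 1
  0+1 = 1
  0+0 = 0
  1+1 = 0 carry 1
  0+1+1 = 0 carry 1
  1+1+1 = 1 carry 1
  0+0+1 = 1
  1+1 = 0 carry 1
  1+1+1 = 1 carry 1
  0+1+1 = 0 carry 1
  0+0+1 = 1
  0+1 = 1
  1+1 = 0 carry 1
  1+0+1 = 0 carry 1
  1+0+1 = 0 carry 1
  1+0+1 = 0 carry 1
  final carry 1

0b10000110101100011011101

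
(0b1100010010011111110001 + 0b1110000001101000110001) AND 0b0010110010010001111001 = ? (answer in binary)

Add column by column in base 2, right to left:
  1+1 = 0 carry 1
  0+0+1 = 1
  0+0 = 0
  0+0 = 0
  1+1 = 0 carry 1
  1+1+1 = 1 carry 1
  1+0+1 = 0 carry 1
  1+0+1 = 0 carry 1
  1+0+1 = 0 carry 1
  1+1+1 = 1 carry 1
  1+0+1 = 0 carry 1
  0+1+1 = 0 carry 1
  0+1+1 = 0 carry 1
  1+0+1 = 0 carry 1
  0+0+1 = 1
  0+0 = 0
  1+0 = 1
  0+0 = 0
  0+0 = 0
  0+1 = 1
  1+1 = 0 carry 1
  1+1+1 = 1 carry 1
  final carry 1
Sum = 0b11010010100001000100010; now AND with 0b0010110010010001111001:
  11010010100001000100010
& 00010110010010001111001
= 00010010000000000100000

0b10010000000000100000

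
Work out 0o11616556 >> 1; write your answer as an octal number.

1 bits is not a whole number of base-8 digits; in binary: 1001110001110101101110 >> 1 = 100111000111010110111.

0o4707267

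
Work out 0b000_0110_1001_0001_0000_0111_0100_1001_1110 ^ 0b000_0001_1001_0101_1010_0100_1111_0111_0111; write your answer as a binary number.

XOR bit by bit (1 where the bits differ):
  00001101001000100000111010010011110
^ 00000011001010110100100111101110111
= 00001110000010010100011101111101001

0b00001110000010010100011101111101001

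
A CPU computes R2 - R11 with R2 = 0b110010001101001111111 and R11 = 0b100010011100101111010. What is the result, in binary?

Subtract column by column in base 2:
  1-0 → 1
  1-1 → 0
  1-0 → 1
  1-1 → 0
  1-1 → 0
  1-1 → 0
  1-1 → 0
  0-0 → 0
  0-1 → 1 (borrow)
  1-0-1 → 0
  0-0 → 0
  1-1 → 0
  1-1 → 0
  0-1 → 1 (borrow)
  0-0-1 → 1 (borrow)
  0-0-1 → 1 (borrow)
  1-1-1 → 1 (borrow)
  0-0-1 → 1 (borrow)
  0-0-1 → 1 (borrow)
  1-0-1 → 0
  1-1 → 0

0b1111110000100000101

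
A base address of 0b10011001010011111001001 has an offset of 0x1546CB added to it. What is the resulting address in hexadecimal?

0x61EE94

0b10011001010011111001001 = 0x4CA7C9 in hexadecimal.
Add column by column in base 16, right to left:
  9+B = 4 carry 1
  C+C+1 = 9 carry 1
  7+6+1 = E
  A+4 = E
  C+5 = 1 carry 1
  4+1+1 = 6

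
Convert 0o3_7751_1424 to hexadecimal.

0x3fe9314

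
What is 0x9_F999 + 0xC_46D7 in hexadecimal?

0x164070

Add column by column in base 16, right to left:
  9+7 = 0 carry 1
  9+D+1 = 7 carry 1
  9+6+1 = 0 carry 1
  F+4+1 = 4 carry 1
  9+C+1 = 6 carry 1
  final carry 1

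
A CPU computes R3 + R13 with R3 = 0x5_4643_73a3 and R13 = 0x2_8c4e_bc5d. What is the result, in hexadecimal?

Add column by column in base 16, right to left:
  3+d = 0 carry 1
  a+5+1 = 0 carry 1
  3+c+1 = 0 carry 1
  7+b+1 = 3 carry 1
  3+e+1 = 2 carry 1
  4+4+1 = 9
  6+c = 2 carry 1
  4+8+1 = d
  5+2 = 7

0x7d2923000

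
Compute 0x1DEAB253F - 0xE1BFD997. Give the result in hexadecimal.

Subtract column by column in base 16:
  F-7 → 8
  3-9 → A (borrow)
  5-9-1 → B (borrow)
  2-D-1 → 4 (borrow)
  B-F-1 → B (borrow)
  A-B-1 → E (borrow)
  E-1-1 → C
  D-E → F (borrow)
  1-0-1 → 0

0xFCEB4BA8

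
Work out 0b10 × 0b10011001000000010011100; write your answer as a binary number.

0b100110010000000100111000

Multiply each base-2 digit by 2, carrying:
  0×2 = 0 → write 0
  0×2 = 0 → write 0
  1×2 = 2 → write 0 carry 1
  1×2+1 = 3 → write 1 carry 1
  1×2+1 = 3 → write 1 carry 1
  0×2+1 = 1 → write 1
  0×2 = 0 → write 0
  1×2 = 2 → write 0 carry 1
  0×2+1 = 1 → write 1
  0×2 = 0 → write 0
  0×2 = 0 → write 0
  0×2 = 0 → write 0
  0×2 = 0 → write 0
  0×2 = 0 → write 0
  0×2 = 0 → write 0
  1×2 = 2 → write 0 carry 1
  0×2+1 = 1 → write 1
  0×2 = 0 → write 0
  1×2 = 2 → write 0 carry 1
  1×2+1 = 3 → write 1 carry 1
  0×2+1 = 1 → write 1
  0×2 = 0 → write 0
  1×2 = 2 → write 0 carry 1
  remaining carry: 1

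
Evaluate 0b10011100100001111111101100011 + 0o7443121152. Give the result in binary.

0b1010000000111011010000111001101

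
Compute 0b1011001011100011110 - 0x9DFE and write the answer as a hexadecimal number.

0x4F920

0b1011001011100011110 = 0x5971E in hexadecimal.
Subtract column by column in base 16:
  E-E → 0
  1-F → 2 (borrow)
  7-D-1 → 9 (borrow)
  9-9-1 → F (borrow)
  5-0-1 → 4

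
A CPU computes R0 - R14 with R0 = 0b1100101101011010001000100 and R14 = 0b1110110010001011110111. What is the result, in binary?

0b1010110111001000101001101

Subtract column by column in base 2:
  0-1 → 1 (borrow)
  0-1-1 → 0 (borrow)
  1-1-1 → 1 (borrow)
  0-0-1 → 1 (borrow)
  0-1-1 → 0 (borrow)
  0-1-1 → 0 (borrow)
  1-1-1 → 1 (borrow)
  0-1-1 → 0 (borrow)
  0-0-1 → 1 (borrow)
  0-1-1 → 0 (borrow)
  1-0-1 → 0
  0-0 → 0
  1-0 → 1
  1-1 → 0
  0-0 → 0
  1-0 → 1
  0-1 → 1 (borrow)
  1-1-1 → 1 (borrow)
  1-0-1 → 0
  0-1 → 1 (borrow)
  1-1-1 → 1 (borrow)
  0-1-1 → 0 (borrow)
  0-0-1 → 1 (borrow)
  1-0-1 → 0
  1-0 → 1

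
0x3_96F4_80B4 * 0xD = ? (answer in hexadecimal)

0x2EAA6A8924

Multiply each base-16 digit by 13, carrying:
  4×13 = 52 → write 4 carry 3
  B×13+3 = 146 → write 2 carry 9
  0×13+9 = 9 → write 9
  8×13 = 104 → write 8 carry 6
  4×13+6 = 58 → write A carry 3
  F×13+3 = 198 → write 6 carry 12
  6×13+12 = 90 → write A carry 5
  9×13+5 = 122 → write A carry 7
  3×13+7 = 46 → write E carry 2
  remaining carry: 2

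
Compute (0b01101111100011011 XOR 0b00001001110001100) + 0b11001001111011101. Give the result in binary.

0b100110000001110100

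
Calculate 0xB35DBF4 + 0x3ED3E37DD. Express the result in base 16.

0x3F87413D1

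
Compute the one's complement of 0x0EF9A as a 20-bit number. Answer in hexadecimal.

Each hex digit d becomes F−d:
  0→F, E→1, F→0, 9→6, A→5

0xF1065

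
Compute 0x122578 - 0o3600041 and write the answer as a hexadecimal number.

0o3600041 = 0xf0021 in hexadecimal.
Subtract column by column in base 16:
  8-1 → 7
  7-2 → 5
  5-0 → 5
  2-0 → 2
  2-f → 3 (borrow)
  1-0-1 → 0

0x32557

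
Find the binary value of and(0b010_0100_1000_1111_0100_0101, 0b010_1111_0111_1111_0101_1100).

AND bit by bit (1 only where both bits are 1):
  01001001000111101000101
& 01011110111111101011100
= 01001000000111101000100

0b01001000000111101000100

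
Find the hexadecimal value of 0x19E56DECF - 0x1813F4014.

0x1D179EBB

Subtract column by column in base 16:
  F-4 → B
  C-1 → B
  E-0 → E
  D-4 → 9
  6-F → 7 (borrow)
  5-3-1 → 1
  E-1 → D
  9-8 → 1
  1-1 → 0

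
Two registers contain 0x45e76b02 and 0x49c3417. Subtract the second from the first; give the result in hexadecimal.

Subtract column by column in base 16:
  2-7 → b (borrow)
  0-1-1 → e (borrow)
  b-4-1 → 6
  6-3 → 3
  7-c → b (borrow)
  e-9-1 → 4
  5-4 → 1
  4-0 → 4

0x414b36eb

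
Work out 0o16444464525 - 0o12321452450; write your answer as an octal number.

Subtract column by column in base 8:
  5-0 → 5
  2-5 → 5 (borrow)
  5-4-1 → 0
  4-2 → 2
  6-5 → 1
  4-4 → 0
  4-1 → 3
  4-2 → 2
  4-3 → 1
  6-2 → 4
  1-1 → 0

0o4123012055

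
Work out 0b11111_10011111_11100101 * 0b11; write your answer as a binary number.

0b10111101101111110101111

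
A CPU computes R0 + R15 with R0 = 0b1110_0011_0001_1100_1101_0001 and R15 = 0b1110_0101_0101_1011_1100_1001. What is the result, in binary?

Add column by column in base 2, right to left:
  1+1 = 0 carry 1
  0+0+1 = 1
  0+0 = 0
  0+1 = 1
  1+0 = 1
  0+0 = 0
  1+1 = 0 carry 1
  1+1+1 = 1 carry 1
  0+1+1 = 0 carry 1
  0+1+1 = 0 carry 1
  1+0+1 = 0 carry 1
  1+1+1 = 1 carry 1
  1+1+1 = 1 carry 1
  0+0+1 = 1
  0+1 = 1
  0+0 = 0
  1+1 = 0 carry 1
  1+0+1 = 0 carry 1
  0+1+1 = 0 carry 1
  0+0+1 = 1
  0+0 = 0
  1+1 = 0 carry 1
  1+1+1 = 1 carry 1
  1+1+1 = 1 carry 1
  final carry 1

0b1110010000111100010011010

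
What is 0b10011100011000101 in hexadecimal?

0x138c5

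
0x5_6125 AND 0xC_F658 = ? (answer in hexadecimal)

AND each hex digit independently (no carries):
  5&C=4, 6&F=6, 1&6=0, 2&5=0, 5&8=0

0x46000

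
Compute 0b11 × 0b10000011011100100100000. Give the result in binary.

Multiply each base-2 digit by 3, carrying:
  0×3 = 0 → write 0
  0×3 = 0 → write 0
  0×3 = 0 → write 0
  0×3 = 0 → write 0
  0×3 = 0 → write 0
  1×3 = 3 → write 1 carry 1
  0×3+1 = 1 → write 1
  0×3 = 0 → write 0
  1×3 = 3 → write 1 carry 1
  0×3+1 = 1 → write 1
  0×3 = 0 → write 0
  1×3 = 3 → write 1 carry 1
  1×3+1 = 4 → write 0 carry 2
  1×3+2 = 5 → write 1 carry 2
  0×3+2 = 2 → write 0 carry 1
  1×3+1 = 4 → write 0 carry 2
  1×3+2 = 5 → write 1 carry 2
  0×3+2 = 2 → write 0 carry 1
  0×3+1 = 1 → write 1
  0×3 = 0 → write 0
  0×3 = 0 → write 0
  0×3 = 0 → write 0
  1×3 = 3 → write 1 carry 1
  remaining carry: 1

0b110001010010101101100000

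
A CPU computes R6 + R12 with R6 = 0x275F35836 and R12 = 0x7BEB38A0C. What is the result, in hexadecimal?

Add column by column in base 16, right to left:
  6+C = 2 carry 1
  3+0+1 = 4
  8+A = 2 carry 1
  5+8+1 = E
  3+3 = 6
  F+B = A carry 1
  5+E+1 = 4 carry 1
  7+B+1 = 3 carry 1
  2+7+1 = A

0xA34A6E242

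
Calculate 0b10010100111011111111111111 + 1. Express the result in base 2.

The trailing 14 digits are 1 (max in base 2), so adding 1 cascades: they roll to 0 and the next digit up increments.

0b10010100111100000000000000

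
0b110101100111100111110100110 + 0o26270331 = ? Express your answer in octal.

0b110101100111100111110100110 = 0o654747646 in octal.
Add column by column in base 8, right to left:
  6+1 = 7
  4+3 = 7
  6+3 = 1 carry 1
  7+0+1 = 0 carry 1
  4+7+1 = 4 carry 1
  7+2+1 = 2 carry 1
  4+6+1 = 3 carry 1
  5+2+1 = 0 carry 1
  6+0+1 = 7

0o703240177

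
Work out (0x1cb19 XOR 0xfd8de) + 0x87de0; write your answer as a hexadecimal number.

0x1691a7

First 0x1cb19 XOR 0xfd8de = 0xe13c7.
Add column by column in base 16, right to left:
  7+0 = 7
  c+e = a carry 1
  3+d+1 = 1 carry 1
  1+7+1 = 9
  e+8 = 6 carry 1
  final carry 1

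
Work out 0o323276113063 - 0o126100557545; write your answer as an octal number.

0o175175333316

Subtract column by column in base 8:
  3-5 → 6 (borrow)
  6-4-1 → 1
  0-5 → 3 (borrow)
  3-7-1 → 3 (borrow)
  1-5-1 → 3 (borrow)
  1-5-1 → 3 (borrow)
  6-0-1 → 5
  7-0 → 7
  2-1 → 1
  3-6 → 5 (borrow)
  2-2-1 → 7 (borrow)
  3-1-1 → 1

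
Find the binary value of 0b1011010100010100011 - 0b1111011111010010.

0b1001011000011010001

Subtract column by column in base 2:
  1-0 → 1
  1-1 → 0
  0-0 → 0
  0-0 → 0
  0-1 → 1 (borrow)
  1-0-1 → 0
  0-1 → 1 (borrow)
  1-1-1 → 1 (borrow)
  0-1-1 → 0 (borrow)
  0-1-1 → 0 (borrow)
  0-1-1 → 0 (borrow)
  1-0-1 → 0
  0-1 → 1 (borrow)
  1-1-1 → 1 (borrow)
  0-1-1 → 0 (borrow)
  1-1-1 → 1 (borrow)
  1-0-1 → 0
  0-0 → 0
  1-0 → 1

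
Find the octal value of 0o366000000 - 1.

0o365777777

The trailing 6 digits are 0, so subtracting 1 borrows through: they become 7 and the next digit up decrements.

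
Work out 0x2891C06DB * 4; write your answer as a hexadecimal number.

0xA24701B6C

Multiply each base-16 digit by 4, carrying:
  B×4 = 44 → write C carry 2
  D×4+2 = 54 → write 6 carry 3
  6×4+3 = 27 → write B carry 1
  0×4+1 = 1 → write 1
  C×4 = 48 → write 0 carry 3
  1×4+3 = 7 → write 7
  9×4 = 36 → write 4 carry 2
  8×4+2 = 34 → write 2 carry 2
  2×4+2 = 10 → write A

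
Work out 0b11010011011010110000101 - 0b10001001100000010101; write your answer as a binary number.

0b11000010001110101110000

Subtract column by column in base 2:
  1-1 → 0
  0-0 → 0
  1-1 → 0
  0-0 → 0
  0-1 → 1 (borrow)
  0-0-1 → 1 (borrow)
  0-0-1 → 1 (borrow)
  1-0-1 → 0
  1-0 → 1
  0-0 → 0
  1-0 → 1
  0-1 → 1 (borrow)
  1-1-1 → 1 (borrow)
  1-0-1 → 0
  0-0 → 0
  1-1 → 0
  1-0 → 1
  0-0 → 0
  0-0 → 0
  1-1 → 0
  0-0 → 0
  1-0 → 1
  1-0 → 1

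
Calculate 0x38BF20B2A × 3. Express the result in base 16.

0xAA3D6217E

Multiply each base-16 digit by 3, carrying:
  A×3 = 30 → write E carry 1
  2×3+1 = 7 → write 7
  B×3 = 33 → write 1 carry 2
  0×3+2 = 2 → write 2
  2×3 = 6 → write 6
  F×3 = 45 → write D carry 2
  B×3+2 = 35 → write 3 carry 2
  8×3+2 = 26 → write A carry 1
  3×3+1 = 10 → write A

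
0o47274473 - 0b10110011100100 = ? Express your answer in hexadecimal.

0x9d4c57

0o47274473 = 0x9d793b in hexadecimal.
0b10110011100100 = 0x2ce4 in hexadecimal.
Subtract column by column in base 16:
  b-4 → 7
  3-e → 5 (borrow)
  9-c-1 → c (borrow)
  7-2-1 → 4
  d-0 → d
  9-0 → 9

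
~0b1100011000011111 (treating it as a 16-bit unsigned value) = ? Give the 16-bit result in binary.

0b0011100111100000

Invert each bit: 1100011000011111 → 0011100111100000.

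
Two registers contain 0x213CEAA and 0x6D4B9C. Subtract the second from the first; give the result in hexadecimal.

0x1A6830E

Subtract column by column in base 16:
  A-C → E (borrow)
  A-9-1 → 0
  E-B → 3
  C-4 → 8
  3-D → 6 (borrow)
  1-6-1 → A (borrow)
  2-0-1 → 1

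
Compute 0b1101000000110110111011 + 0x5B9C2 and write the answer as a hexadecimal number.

0b1101000000110110111011 = 0x340DBB in hexadecimal.
Add column by column in base 16, right to left:
  B+2 = D
  B+C = 7 carry 1
  D+9+1 = 7 carry 1
  0+B+1 = C
  4+5 = 9
  3+0 = 3

0x39C77D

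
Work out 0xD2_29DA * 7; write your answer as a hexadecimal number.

0x5BF24F6

Multiply each base-16 digit by 7, carrying:
  A×7 = 70 → write 6 carry 4
  D×7+4 = 95 → write F carry 5
  9×7+5 = 68 → write 4 carry 4
  2×7+4 = 18 → write 2 carry 1
  2×7+1 = 15 → write F
  D×7 = 91 → write B carry 5
  remaining carry: 5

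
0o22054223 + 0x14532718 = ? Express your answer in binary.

0b10100100110110111111110101011

0o22054223 = 0b10010000101100010010011 in binary.
0x14532718 = 0b10100010100110010011100011000 in binary.
Add column by column in base 2, right to left:
  1+0 = 1
  1+0 = 1
  0+0 = 0
  0+1 = 1
  1+1 = 0 carry 1
  0+0+1 = 1
  0+0 = 0
  1+0 = 1
  0+1 = 1
  0+1 = 1
  0+1 = 1
  1+0 = 1
  1+0 = 1
  0+1 = 1
  1+0 = 1
  0+0 = 0
  0+1 = 1
  0+1 = 1
  0+0 = 0
  1+0 = 1
  0+1 = 1
  0+0 = 0
  1+1 = 0 carry 1
  0+0+1 = 1
  0+0 = 0
  0+0 = 0
  0+1 = 1
  0+0 = 0
  0+1 = 1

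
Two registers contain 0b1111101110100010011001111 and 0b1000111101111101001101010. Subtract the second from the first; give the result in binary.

0b110110000100101001100101

Subtract column by column in base 2:
  1-0 → 1
  1-1 → 0
  1-0 → 1
  1-1 → 0
  0-0 → 0
  0-1 → 1 (borrow)
  1-1-1 → 1 (borrow)
  1-0-1 → 0
  0-0 → 0
  0-1 → 1 (borrow)
  1-0-1 → 0
  0-1 → 1 (borrow)
  0-1-1 → 0 (borrow)
  0-1-1 → 0 (borrow)
  1-1-1 → 1 (borrow)
  0-1-1 → 0 (borrow)
  1-0-1 → 0
  1-1 → 0
  1-1 → 0
  0-1 → 1 (borrow)
  1-1-1 → 1 (borrow)
  1-0-1 → 0
  1-0 → 1
  1-0 → 1
  1-1 → 0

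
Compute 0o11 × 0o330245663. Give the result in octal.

0o3632724513

Multiply each base-8 digit by 9, carrying:
  3×9 = 27 → write 3 carry 3
  6×9+3 = 57 → write 1 carry 7
  6×9+7 = 61 → write 5 carry 7
  5×9+7 = 52 → write 4 carry 6
  4×9+6 = 42 → write 2 carry 5
  2×9+5 = 23 → write 7 carry 2
  0×9+2 = 2 → write 2
  3×9 = 27 → write 3 carry 3
  3×9+3 = 30 → write 6 carry 3
  remaining carry: 3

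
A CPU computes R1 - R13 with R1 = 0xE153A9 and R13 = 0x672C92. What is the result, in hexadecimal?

0x7A2717

Subtract column by column in base 16:
  9-2 → 7
  A-9 → 1
  3-C → 7 (borrow)
  5-2-1 → 2
  1-7 → A (borrow)
  E-6-1 → 7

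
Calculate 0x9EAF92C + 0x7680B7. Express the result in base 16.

0xA6179E3

Add column by column in base 16, right to left:
  C+7 = 3 carry 1
  2+B+1 = E
  9+0 = 9
  F+8 = 7 carry 1
  A+6+1 = 1 carry 1
  E+7+1 = 6 carry 1
  9+0+1 = A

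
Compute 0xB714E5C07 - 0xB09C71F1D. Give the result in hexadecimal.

Subtract column by column in base 16:
  7-D → A (borrow)
  0-1-1 → E (borrow)
  C-F-1 → C (borrow)
  5-1-1 → 3
  E-7 → 7
  4-C → 8 (borrow)
  1-9-1 → 7 (borrow)
  7-0-1 → 6
  B-B → 0

0x67873CEA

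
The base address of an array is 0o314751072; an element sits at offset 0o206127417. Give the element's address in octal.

Add column by column in base 8, right to left:
  2+7 = 1 carry 1
  7+1+1 = 1 carry 1
  0+4+1 = 5
  1+7 = 0 carry 1
  5+2+1 = 0 carry 1
  7+1+1 = 1 carry 1
  4+6+1 = 3 carry 1
  1+0+1 = 2
  3+2 = 5

0o523100511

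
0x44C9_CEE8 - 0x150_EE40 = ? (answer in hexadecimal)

Subtract column by column in base 16:
  8-0 → 8
  E-4 → A
  E-E → 0
  C-E → E (borrow)
  9-0-1 → 8
  C-5 → 7
  4-1 → 3
  4-0 → 4

0x4378E0A8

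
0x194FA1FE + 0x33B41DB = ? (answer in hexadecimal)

0x1C8AE3D9

Add column by column in base 16, right to left:
  E+B = 9 carry 1
  F+D+1 = D carry 1
  1+1+1 = 3
  A+4 = E
  F+B = A carry 1
  4+3+1 = 8
  9+3 = C
  1+0 = 1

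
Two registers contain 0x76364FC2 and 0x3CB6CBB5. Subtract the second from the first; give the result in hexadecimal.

0x397F840D

Subtract column by column in base 16:
  2-5 → D (borrow)
  C-B-1 → 0
  F-B → 4
  4-C → 8 (borrow)
  6-6-1 → F (borrow)
  3-B-1 → 7 (borrow)
  6-C-1 → 9 (borrow)
  7-3-1 → 3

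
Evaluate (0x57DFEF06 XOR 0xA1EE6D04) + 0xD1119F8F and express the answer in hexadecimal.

First 0x57DFEF06 XOR 0xA1EE6D04 = 0xF6318202.
Add column by column in base 16, right to left:
  2+F = 1 carry 1
  0+8+1 = 9
  2+F = 1 carry 1
  8+9+1 = 2 carry 1
  1+1+1 = 3
  3+1 = 4
  6+1 = 7
  F+D = C carry 1
  final carry 1

0x1C7432191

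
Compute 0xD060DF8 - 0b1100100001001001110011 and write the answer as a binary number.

0xD060DF8 = 0b1101000001100000110111111000 in binary.
Subtract column by column in base 2:
  0-1 → 1 (borrow)
  0-1-1 → 0 (borrow)
  0-0-1 → 1 (borrow)
  1-0-1 → 0
  1-1 → 0
  1-1 → 0
  1-1 → 0
  1-0 → 1
  1-0 → 1
  0-1 → 1 (borrow)
  1-0-1 → 0
  1-0 → 1
  0-1 → 1 (borrow)
  0-0-1 → 1 (borrow)
  0-0-1 → 1 (borrow)
  0-0-1 → 1 (borrow)
  0-0-1 → 1 (borrow)
  1-1-1 → 1 (borrow)
  1-0-1 → 0
  0-0 → 0
  0-1 → 1 (borrow)
  0-1-1 → 0 (borrow)
  0-0-1 → 1 (borrow)
  0-0-1 → 1 (borrow)
  1-0-1 → 0
  0-0 → 0
  1-0 → 1
  1-0 → 1

0b1100110100111111101110000101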